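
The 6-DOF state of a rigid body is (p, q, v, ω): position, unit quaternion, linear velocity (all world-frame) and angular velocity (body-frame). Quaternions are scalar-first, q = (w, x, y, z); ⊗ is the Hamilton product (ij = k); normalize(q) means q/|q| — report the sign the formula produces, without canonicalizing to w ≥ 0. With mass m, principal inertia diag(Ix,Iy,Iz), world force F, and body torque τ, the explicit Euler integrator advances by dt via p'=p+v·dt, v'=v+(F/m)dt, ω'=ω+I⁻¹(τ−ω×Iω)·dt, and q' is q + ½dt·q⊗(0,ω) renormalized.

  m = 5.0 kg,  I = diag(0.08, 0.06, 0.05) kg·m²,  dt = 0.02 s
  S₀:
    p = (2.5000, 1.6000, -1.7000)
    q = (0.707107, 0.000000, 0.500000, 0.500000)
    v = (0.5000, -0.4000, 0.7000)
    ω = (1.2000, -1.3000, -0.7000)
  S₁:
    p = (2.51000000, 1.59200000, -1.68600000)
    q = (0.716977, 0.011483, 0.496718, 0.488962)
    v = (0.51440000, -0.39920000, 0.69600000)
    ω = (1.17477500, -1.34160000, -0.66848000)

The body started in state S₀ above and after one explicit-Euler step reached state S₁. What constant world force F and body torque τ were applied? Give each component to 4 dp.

Δv = v₁−v₀ = (0.01440000, 0.00080000, -0.00400000)
m·(v₁−v₀)/dt = (3.6000, 0.2000, -1.0000)
Δω = ω₁−ω₀ = (-0.02522500, -0.04160000, 0.03152000)
I·α + gyro = (-0.1100, -0.1500, 0.1100)

F = (3.6000, 0.2000, -1.0000)
τ = (-0.1100, -0.1500, 0.1100)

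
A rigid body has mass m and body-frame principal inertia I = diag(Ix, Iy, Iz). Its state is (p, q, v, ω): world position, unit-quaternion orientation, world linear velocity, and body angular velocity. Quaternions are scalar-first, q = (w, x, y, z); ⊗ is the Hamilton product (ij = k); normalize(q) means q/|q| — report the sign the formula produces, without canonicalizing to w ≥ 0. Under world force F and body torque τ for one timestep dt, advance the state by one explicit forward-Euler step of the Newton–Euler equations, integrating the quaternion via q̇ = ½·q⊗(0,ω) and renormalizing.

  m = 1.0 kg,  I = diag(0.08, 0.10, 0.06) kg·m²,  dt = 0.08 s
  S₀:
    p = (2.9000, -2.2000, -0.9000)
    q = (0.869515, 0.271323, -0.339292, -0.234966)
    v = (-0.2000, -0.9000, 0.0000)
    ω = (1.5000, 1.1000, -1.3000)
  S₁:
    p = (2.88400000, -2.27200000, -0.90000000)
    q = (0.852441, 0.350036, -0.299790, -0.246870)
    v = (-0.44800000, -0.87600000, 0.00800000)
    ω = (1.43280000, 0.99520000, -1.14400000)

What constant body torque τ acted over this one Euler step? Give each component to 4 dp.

τ = (-0.0100, -0.1700, 0.1500)

ω₁ − ω₀ = (-0.06720000, -0.10480000, 0.15600000)
precession coupling = (0.0572, -0.0390, 0.0330)
τ = I·(Δω/dt) + ω₀×(Iω₀) = (-0.0100, -0.1700, 0.1500)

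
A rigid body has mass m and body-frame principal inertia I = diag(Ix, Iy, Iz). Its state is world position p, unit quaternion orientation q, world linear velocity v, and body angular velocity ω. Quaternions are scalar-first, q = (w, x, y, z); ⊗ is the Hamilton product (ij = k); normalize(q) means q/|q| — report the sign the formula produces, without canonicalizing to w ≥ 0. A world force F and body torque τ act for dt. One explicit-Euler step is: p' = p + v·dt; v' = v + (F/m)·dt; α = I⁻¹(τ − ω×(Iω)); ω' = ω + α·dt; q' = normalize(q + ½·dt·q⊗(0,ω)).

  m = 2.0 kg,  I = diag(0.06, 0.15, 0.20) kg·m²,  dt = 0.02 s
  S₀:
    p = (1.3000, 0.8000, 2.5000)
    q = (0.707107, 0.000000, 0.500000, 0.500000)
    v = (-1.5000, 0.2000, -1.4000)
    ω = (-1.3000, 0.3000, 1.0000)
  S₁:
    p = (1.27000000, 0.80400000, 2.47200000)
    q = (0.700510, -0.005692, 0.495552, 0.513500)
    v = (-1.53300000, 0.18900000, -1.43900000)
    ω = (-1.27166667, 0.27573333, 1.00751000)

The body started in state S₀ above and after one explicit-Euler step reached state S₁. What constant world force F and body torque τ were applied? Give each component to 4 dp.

Δv = v₁−v₀ = (-0.03300000, -0.01100000, -0.03900000)
m·(v₁−v₀)/dt = (-3.3000, -1.1000, -3.9000)
Δω = ω₁−ω₀ = (0.02833333, -0.02426667, 0.00751000)
gyro term ω₀×Iω₀ = (0.0150, 0.1820, -0.0351)
applied torque τ = (0.1000, 0.0000, 0.0400)

F = (-3.3000, -1.1000, -3.9000)
τ = (0.1000, 0.0000, 0.0400)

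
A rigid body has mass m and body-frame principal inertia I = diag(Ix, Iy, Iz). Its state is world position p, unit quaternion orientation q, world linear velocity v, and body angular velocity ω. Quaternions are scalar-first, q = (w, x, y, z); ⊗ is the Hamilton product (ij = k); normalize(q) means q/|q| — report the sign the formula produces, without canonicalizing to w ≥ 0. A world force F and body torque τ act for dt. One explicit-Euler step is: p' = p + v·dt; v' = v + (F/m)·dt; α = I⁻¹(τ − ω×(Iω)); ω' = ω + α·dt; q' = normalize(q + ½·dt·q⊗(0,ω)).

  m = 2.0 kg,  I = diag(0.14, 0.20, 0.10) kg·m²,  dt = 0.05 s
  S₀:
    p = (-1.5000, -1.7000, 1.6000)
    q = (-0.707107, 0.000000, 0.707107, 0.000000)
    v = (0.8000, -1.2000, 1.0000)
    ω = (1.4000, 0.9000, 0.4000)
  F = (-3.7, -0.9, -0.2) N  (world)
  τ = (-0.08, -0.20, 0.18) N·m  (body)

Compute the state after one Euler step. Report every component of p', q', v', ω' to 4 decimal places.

(τ − ω×Iω)/I = (-0.3143, -1.1120, 1.0440)
ω' = ω + α·dt = (1.3843, 0.8444, 0.4522)
2q̇ = q⊗(0,ω) = (-0.6363963, -0.7071070, -0.6363963, -1.2727926)
updated quaternion q' = (-0.7224, -0.0177, 0.6906, -0.0318)
a = F/m = (-1.8500, -0.4500, -0.1000)
p + v·dt = (-1.4600, -1.7600, 1.6500)
new velocity v' = (0.7075, -1.2225, 0.9950)

p' = (-1.4600, -1.7600, 1.6500)
q' = (-0.7224, -0.0177, 0.6906, -0.0318)
v' = (0.7075, -1.2225, 0.9950)
ω' = (1.3843, 0.8444, 0.4522)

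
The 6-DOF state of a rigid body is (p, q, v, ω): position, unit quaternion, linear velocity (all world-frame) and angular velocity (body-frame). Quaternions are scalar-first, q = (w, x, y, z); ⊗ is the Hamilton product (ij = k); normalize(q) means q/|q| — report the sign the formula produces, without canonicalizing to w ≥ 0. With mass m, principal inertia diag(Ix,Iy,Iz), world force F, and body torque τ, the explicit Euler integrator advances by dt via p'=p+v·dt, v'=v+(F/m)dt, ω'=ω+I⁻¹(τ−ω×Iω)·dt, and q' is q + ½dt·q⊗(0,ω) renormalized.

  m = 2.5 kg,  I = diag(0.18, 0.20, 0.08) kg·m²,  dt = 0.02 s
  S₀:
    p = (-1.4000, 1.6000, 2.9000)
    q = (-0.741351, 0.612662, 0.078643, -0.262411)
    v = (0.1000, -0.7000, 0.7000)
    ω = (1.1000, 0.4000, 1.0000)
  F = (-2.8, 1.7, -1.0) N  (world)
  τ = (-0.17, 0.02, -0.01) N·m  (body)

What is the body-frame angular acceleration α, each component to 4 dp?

ω×(Iω) gyroscopic = (-0.0480, 0.1100, 0.0088)
angular accel α = (-0.6778, -0.4500, -0.2350)

α = (-0.6778, -0.4500, -0.2350)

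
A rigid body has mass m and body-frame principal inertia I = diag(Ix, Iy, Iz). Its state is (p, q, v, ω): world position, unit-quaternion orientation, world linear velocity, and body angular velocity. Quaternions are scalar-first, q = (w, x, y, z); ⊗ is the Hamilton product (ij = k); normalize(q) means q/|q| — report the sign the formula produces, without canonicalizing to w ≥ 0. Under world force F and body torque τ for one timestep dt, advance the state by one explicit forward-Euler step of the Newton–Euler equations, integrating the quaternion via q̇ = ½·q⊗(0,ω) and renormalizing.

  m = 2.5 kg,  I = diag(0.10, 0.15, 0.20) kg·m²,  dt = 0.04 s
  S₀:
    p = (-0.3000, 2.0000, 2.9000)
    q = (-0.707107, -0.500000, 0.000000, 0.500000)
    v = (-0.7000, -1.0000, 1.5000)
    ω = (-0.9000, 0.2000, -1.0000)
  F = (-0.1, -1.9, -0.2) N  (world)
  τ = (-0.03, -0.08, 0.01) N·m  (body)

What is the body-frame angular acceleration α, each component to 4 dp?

α = (-0.2000, 0.0667, 0.0950)

gyro term ω×Iω = (-0.0100, -0.0900, -0.0090)
(τ − ω×Iω)/I = (-0.2000, 0.0667, 0.0950)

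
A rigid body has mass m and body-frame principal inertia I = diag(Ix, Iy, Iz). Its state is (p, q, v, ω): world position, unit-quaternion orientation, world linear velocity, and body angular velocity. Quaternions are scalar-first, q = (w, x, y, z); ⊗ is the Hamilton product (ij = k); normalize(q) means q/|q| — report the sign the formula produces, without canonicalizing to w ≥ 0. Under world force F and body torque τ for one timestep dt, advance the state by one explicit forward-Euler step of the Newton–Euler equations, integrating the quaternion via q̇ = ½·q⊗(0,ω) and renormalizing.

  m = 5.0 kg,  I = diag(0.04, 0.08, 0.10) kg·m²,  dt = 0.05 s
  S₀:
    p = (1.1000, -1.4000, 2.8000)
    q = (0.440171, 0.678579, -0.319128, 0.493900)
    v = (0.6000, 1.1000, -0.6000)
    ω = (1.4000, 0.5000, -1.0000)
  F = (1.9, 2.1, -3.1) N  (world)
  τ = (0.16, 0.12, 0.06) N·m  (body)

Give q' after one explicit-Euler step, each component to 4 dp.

Hamilton product q⊗(0,ω) = (-0.2965466, 0.6884174, 1.5901245, 0.3458977)
q' = normalize(q + ½dt·q⊗(0,ω)) = (0.4323, 0.6951, -0.2791, 0.5020)

q' = (0.4323, 0.6951, -0.2791, 0.5020)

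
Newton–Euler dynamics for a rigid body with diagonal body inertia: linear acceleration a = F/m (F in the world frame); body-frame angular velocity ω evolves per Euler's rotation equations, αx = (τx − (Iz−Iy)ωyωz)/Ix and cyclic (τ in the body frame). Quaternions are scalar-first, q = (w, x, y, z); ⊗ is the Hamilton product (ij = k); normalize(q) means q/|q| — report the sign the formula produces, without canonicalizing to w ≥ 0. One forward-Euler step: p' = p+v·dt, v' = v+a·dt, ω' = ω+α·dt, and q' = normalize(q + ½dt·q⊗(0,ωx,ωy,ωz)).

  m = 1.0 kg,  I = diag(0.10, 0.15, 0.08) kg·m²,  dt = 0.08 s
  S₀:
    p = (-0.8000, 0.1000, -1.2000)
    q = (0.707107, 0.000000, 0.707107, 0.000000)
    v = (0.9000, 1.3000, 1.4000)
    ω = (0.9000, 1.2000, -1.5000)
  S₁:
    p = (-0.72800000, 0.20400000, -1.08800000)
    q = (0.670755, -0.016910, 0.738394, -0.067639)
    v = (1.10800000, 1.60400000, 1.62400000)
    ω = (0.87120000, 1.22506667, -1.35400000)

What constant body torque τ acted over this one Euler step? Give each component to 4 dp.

τ = (0.0900, 0.0200, 0.2000)

rate change Δω = (-0.02880000, 0.02506667, 0.14600000)
applied torque τ = (0.0900, 0.0200, 0.2000)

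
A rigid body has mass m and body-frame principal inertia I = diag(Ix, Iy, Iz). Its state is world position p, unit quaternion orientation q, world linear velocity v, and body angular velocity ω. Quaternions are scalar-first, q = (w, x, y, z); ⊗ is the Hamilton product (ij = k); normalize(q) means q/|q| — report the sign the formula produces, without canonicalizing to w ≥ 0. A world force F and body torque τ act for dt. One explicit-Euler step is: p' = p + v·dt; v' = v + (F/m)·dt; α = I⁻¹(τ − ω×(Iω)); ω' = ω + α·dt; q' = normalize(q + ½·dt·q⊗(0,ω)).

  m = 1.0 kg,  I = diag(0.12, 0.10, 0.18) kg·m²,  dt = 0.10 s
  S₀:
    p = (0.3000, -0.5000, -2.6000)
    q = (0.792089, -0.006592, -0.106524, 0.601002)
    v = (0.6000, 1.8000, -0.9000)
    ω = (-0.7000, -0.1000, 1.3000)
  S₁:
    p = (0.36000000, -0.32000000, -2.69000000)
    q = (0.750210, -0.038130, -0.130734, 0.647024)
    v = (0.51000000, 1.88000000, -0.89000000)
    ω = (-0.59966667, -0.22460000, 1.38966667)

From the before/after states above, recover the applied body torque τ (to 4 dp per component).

ω₁ − ω₀ = (0.10033333, -0.12460000, 0.08966667)
precession coupling = (-0.0104, 0.0546, -0.0014)
applied torque τ = (0.1100, -0.0700, 0.1600)

τ = (0.1100, -0.0700, 0.1600)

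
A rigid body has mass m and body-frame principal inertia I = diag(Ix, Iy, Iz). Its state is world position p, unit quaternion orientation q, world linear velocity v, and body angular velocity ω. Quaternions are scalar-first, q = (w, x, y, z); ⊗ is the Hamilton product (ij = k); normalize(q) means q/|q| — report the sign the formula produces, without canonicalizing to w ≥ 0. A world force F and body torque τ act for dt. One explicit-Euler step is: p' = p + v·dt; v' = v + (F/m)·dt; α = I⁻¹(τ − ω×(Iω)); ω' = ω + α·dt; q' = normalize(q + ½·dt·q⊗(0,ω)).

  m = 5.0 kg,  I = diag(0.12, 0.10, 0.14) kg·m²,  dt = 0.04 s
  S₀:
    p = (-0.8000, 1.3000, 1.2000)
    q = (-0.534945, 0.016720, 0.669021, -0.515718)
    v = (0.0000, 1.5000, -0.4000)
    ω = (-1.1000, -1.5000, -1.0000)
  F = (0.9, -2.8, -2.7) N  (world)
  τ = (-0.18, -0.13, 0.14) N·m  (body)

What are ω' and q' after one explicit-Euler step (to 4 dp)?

α = I⁻¹(τ − ω×Iω) = (-2.0000, -1.0800, 1.2357)
new body rate ω' = (-1.1800, -1.5432, -0.9506)
Hamilton product q⊗(0,ω) = (0.5062055, -0.8541585, 1.3864273, 1.2457881)
updated quaternion q' = (-0.5244, -0.0004, 0.6961, -0.4904)

ω' = (-1.1800, -1.5432, -0.9506)
q' = (-0.5244, -0.0004, 0.6961, -0.4904)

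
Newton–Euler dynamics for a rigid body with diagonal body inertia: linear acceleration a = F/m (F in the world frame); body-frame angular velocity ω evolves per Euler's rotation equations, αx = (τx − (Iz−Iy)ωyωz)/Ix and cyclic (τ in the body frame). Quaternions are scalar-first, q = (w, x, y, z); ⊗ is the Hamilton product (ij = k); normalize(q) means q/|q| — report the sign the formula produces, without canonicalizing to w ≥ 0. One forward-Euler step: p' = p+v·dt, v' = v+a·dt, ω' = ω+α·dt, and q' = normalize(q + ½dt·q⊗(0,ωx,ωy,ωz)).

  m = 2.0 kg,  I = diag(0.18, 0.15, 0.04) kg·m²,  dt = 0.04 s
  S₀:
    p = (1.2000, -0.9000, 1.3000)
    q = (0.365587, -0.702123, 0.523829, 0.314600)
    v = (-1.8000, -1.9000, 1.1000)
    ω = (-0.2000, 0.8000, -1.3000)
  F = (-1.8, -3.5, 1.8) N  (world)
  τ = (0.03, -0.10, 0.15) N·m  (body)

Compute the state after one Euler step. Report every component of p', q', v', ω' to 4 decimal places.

p + v·dt = (1.1280, -0.9760, 1.3440)
new velocity v' = (-1.8360, -1.9700, 1.1360)
ω×(Iω) gyroscopic = (0.1144, 0.0364, 0.0048)
angular accel α = (-0.4689, -0.9093, 3.6300)
new body rate ω' = (-0.2188, 0.7636, -1.1548)
q⊗(0,ω) = (-0.1505078, -1.0057751, -0.6832103, -0.9321957)
q + ½dt·q⊗(0,ω), renormalized = (0.3624, -0.7219, 0.5099, 0.2958)

p' = (1.1280, -0.9760, 1.3440)
q' = (0.3624, -0.7219, 0.5099, 0.2958)
v' = (-1.8360, -1.9700, 1.1360)
ω' = (-0.2188, 0.7636, -1.1548)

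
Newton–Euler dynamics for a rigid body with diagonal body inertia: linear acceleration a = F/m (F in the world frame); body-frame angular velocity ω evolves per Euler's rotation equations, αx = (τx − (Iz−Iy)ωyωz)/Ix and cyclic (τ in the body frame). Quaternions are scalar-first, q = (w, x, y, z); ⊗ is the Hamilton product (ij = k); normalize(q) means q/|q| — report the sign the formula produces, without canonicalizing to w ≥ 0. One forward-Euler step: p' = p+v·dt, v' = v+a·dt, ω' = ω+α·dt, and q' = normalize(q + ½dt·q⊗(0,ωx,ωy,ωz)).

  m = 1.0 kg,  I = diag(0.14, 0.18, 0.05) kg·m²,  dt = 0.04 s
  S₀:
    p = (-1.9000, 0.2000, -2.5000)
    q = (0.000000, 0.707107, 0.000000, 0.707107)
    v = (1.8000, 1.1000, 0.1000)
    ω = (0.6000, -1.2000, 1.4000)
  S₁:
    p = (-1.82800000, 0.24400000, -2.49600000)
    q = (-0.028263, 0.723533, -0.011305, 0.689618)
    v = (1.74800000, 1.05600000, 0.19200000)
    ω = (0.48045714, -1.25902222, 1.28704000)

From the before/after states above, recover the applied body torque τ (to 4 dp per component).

τ = (-0.2000, -0.1900, -0.1700)

Δω = ω₁−ω₀ = (-0.11954286, -0.05902222, -0.11296000)
applied torque τ = (-0.2000, -0.1900, -0.1700)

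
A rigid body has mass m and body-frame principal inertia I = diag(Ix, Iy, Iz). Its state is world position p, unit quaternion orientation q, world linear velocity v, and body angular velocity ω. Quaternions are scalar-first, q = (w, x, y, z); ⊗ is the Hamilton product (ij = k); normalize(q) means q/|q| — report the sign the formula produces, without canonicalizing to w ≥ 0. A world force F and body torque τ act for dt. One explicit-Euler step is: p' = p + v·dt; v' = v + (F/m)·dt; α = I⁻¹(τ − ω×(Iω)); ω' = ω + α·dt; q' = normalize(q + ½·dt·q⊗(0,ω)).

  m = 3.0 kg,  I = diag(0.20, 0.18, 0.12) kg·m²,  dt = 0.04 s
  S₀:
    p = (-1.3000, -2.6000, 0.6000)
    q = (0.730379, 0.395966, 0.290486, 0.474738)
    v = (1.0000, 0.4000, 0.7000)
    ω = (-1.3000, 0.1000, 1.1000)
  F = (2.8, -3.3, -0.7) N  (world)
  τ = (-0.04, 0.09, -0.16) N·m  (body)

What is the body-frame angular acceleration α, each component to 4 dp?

ω×(Iω) gyroscopic = (-0.0066, -0.1144, 0.0026)
(τ − ω×Iω)/I = (-0.1670, 1.1356, -1.3550)

α = (-0.1670, 1.1356, -1.3550)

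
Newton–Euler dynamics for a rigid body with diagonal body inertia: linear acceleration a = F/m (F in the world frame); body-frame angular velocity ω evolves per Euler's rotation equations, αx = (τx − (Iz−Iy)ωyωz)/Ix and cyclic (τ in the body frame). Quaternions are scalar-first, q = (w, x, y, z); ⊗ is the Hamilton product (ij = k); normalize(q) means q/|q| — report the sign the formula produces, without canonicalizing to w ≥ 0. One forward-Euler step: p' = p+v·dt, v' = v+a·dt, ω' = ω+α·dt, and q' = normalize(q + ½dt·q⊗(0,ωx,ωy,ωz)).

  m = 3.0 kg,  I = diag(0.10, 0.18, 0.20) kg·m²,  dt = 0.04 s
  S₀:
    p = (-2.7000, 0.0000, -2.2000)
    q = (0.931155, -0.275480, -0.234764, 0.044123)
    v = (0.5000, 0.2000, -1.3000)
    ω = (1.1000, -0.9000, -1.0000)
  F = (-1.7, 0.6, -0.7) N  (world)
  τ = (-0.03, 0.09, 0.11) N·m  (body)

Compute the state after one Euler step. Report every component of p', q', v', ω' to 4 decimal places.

p' = (-2.6800, 0.0080, -2.2520)
q' = (0.9333, -0.2494, -0.2559, 0.0356)
v' = (0.4773, 0.2080, -1.3093)
ω' = (1.0808, -0.9044, -0.9622)

ω×(Iω) gyroscopic = (0.0180, 0.1100, -0.0792)
α = I⁻¹(τ − ω×Iω) = (-0.4800, -0.1111, 0.9460)
ω + α·dt = (1.0808, -0.9044, -0.9622)
2q̇ = q⊗(0,ω) = (0.1358634, 1.2987452, -1.0649842, -0.4249826)
q' = normalize(q + ½dt·q⊗(0,ω)) = (0.9333, -0.2494, -0.2559, 0.0356)
linear accel F/m = (-0.5667, 0.2000, -0.2333)
new position p' = (-2.6800, 0.0080, -2.2520)
v' = v + a·dt = (0.4773, 0.2080, -1.3093)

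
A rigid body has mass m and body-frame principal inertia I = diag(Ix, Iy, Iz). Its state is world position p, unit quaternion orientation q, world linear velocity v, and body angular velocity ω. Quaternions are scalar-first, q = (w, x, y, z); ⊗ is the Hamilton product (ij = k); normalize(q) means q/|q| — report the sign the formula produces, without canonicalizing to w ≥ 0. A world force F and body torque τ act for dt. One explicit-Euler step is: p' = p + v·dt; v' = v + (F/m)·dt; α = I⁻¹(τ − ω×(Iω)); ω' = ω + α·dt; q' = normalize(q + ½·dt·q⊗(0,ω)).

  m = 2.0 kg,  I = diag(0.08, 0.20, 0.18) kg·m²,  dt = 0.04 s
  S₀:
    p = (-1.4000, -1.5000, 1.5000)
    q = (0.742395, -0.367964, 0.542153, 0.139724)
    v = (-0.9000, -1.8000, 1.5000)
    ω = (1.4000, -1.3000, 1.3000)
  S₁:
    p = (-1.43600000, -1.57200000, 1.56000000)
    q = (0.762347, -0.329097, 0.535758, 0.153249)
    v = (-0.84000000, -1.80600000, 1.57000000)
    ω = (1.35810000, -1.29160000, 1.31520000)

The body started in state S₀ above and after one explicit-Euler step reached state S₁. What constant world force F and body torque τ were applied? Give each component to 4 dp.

F = (3.0000, -0.3000, 3.5000)
τ = (-0.0500, -0.1400, -0.1500)

velocity change Δv = (0.06000000, -0.00600000, 0.07000000)
m·(v₁−v₀)/dt = (3.0000, -0.3000, 3.5000)
Δω = ω₁−ω₀ = (-0.04190000, 0.00840000, 0.01520000)
precession coupling = (0.0338, -0.1820, -0.2184)
I·α + gyro = (-0.0500, -0.1400, -0.1500)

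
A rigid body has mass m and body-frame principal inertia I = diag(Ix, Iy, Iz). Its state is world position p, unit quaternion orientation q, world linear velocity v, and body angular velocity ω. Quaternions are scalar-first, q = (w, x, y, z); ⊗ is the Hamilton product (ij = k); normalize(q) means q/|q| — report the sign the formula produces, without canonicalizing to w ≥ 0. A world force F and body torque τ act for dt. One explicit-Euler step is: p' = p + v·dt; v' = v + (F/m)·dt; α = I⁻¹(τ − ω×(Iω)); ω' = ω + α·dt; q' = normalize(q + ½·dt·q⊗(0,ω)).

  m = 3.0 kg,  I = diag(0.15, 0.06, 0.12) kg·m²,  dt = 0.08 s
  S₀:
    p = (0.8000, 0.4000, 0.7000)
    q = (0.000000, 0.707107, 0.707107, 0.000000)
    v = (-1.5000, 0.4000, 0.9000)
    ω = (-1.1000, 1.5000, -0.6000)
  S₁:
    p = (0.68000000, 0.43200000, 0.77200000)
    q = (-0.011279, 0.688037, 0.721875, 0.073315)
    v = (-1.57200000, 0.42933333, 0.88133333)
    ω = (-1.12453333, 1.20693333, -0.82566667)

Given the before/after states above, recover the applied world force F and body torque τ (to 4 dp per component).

F = (-2.7000, 1.1000, -0.7000)
τ = (-0.1000, -0.2000, -0.1900)

Δω = ω₁−ω₀ = (-0.02453333, -0.29306667, -0.22566667)
precession coupling = (-0.0540, 0.0198, 0.1485)
I·α + gyro = (-0.1000, -0.2000, -0.1900)
v₁ − v₀ = (-0.07200000, 0.02933333, -0.01866667)
F = m·Δv/dt = (-2.7000, 1.1000, -0.7000)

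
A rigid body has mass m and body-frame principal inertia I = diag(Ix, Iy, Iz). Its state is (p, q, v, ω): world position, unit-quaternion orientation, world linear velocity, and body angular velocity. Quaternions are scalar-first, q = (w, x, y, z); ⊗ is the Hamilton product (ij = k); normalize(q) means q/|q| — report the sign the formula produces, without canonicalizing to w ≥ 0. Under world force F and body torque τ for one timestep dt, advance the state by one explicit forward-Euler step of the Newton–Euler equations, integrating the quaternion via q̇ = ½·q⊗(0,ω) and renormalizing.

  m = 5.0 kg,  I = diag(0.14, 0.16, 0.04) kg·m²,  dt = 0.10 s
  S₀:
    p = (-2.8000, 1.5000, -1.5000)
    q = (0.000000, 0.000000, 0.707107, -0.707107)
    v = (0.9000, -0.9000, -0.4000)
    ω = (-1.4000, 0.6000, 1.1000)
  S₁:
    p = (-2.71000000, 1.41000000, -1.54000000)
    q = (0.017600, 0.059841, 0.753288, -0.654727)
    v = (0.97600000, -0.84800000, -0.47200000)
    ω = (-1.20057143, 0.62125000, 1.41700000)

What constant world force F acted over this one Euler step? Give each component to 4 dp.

F = (3.8000, 2.6000, -3.6000)

Δv = v₁−v₀ = (0.07600000, 0.05200000, -0.07200000)
applied force F = (3.8000, 2.6000, -3.6000)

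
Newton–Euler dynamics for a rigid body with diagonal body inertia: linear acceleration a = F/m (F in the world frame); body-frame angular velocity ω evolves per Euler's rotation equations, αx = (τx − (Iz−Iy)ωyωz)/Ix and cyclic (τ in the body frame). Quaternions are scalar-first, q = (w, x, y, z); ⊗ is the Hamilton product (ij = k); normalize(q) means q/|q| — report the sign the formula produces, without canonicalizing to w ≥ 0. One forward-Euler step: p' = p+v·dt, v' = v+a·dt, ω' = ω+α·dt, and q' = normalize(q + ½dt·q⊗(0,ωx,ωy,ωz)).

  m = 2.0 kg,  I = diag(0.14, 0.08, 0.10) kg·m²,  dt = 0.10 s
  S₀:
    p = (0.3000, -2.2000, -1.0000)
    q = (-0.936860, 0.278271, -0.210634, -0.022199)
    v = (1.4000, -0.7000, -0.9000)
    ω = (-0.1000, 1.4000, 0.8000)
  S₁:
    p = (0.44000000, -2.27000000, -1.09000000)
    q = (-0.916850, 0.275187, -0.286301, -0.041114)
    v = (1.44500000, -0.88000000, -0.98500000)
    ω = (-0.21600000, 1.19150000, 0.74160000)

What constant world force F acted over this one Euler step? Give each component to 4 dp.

Δv = v₁−v₀ = (0.04500000, -0.18000000, -0.08500000)
m·(v₁−v₀)/dt = (0.9000, -3.6000, -1.7000)

F = (0.9000, -3.6000, -1.7000)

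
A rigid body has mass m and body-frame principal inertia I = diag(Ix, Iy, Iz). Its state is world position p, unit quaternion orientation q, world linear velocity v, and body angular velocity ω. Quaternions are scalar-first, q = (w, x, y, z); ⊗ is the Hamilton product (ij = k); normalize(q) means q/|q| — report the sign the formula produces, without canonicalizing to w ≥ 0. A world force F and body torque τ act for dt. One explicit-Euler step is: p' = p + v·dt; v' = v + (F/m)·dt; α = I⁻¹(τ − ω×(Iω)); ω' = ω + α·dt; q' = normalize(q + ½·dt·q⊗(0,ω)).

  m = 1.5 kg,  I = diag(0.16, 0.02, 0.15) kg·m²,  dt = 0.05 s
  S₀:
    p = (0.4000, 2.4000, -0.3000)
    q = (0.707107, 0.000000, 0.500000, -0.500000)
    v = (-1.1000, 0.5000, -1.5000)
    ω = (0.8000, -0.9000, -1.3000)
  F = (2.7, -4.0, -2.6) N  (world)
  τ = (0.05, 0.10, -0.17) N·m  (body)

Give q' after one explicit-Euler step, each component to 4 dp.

q' = (0.7014, -0.0133, 0.4736, -0.5325)

2q̇ = q⊗(0,ω) = (-0.2000000, -0.5343144, -1.0363963, -1.3192391)
q' = normalize(q + ½dt·q⊗(0,ω)) = (0.7014, -0.0133, 0.4736, -0.5325)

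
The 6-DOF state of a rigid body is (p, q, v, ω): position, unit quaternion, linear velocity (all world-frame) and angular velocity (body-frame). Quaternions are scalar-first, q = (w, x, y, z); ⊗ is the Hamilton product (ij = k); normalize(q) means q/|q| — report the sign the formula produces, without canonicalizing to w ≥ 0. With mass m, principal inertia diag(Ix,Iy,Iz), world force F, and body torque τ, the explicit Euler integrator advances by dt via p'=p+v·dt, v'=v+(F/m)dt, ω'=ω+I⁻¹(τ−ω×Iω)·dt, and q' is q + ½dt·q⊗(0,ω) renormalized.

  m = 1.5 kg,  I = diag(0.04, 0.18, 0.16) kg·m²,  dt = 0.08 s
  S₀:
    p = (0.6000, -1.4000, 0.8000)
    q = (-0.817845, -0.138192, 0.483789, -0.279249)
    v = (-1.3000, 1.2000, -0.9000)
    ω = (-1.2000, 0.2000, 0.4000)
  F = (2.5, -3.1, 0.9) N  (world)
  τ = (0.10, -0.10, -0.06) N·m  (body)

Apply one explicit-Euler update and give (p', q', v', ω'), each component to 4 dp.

p' = (0.4960, -1.3040, 0.7280)
q' = (-0.8228, -0.0888, 0.4922, -0.2699)
v' = (-1.1667, 1.0347, -0.8520)
ω' = (-0.9968, 0.1300, 0.3868)

(τ − ω×Iω)/I = (2.5400, -0.8756, -0.1650)
ω' = ω + α·dt = (-0.9968, 0.1300, 0.3868)
2q̇ = q⊗(0,ω) = (-0.1508886, 1.2307794, 0.2268066, 0.2257704)
q' = normalize(q + ½dt·q⊗(0,ω)) = (-0.8228, -0.0888, 0.4922, -0.2699)
a = (1.6667, -2.0667, 0.6000)
new position p' = (0.4960, -1.3040, 0.7280)
v + (F/m)dt = (-1.1667, 1.0347, -0.8520)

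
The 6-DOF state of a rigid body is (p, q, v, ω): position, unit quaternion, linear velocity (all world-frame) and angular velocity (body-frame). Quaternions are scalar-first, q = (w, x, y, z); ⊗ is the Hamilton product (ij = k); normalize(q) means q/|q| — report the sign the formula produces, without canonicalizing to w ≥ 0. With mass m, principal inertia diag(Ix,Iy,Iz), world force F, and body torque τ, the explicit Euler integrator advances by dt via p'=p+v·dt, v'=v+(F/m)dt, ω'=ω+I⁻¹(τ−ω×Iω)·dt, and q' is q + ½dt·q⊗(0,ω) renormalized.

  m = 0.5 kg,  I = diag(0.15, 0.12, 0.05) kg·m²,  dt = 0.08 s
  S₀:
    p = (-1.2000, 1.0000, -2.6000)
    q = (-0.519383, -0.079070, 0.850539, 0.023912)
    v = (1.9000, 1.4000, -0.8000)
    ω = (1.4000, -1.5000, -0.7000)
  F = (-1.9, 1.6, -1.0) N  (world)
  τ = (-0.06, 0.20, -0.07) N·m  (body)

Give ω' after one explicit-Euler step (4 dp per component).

angular accel α = (0.0900, 2.4833, -2.6600)
ω + α·dt = (1.4072, -1.3013, -0.9128)

ω' = (1.4072, -1.3013, -0.9128)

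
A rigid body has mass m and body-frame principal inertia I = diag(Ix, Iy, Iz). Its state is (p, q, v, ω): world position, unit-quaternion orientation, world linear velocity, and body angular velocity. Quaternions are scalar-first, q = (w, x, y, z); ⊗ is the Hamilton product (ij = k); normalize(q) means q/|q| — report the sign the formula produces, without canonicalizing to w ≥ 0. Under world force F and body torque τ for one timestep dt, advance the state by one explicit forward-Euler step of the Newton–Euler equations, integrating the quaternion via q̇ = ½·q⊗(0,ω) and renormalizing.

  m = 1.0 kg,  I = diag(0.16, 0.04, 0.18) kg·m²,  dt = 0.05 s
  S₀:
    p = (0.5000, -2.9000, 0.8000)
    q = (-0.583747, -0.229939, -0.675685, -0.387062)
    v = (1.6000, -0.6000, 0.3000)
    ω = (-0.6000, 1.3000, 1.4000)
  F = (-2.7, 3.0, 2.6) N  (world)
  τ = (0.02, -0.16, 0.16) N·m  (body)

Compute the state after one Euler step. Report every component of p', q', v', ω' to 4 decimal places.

p' = p + v·dt = (0.5800, -2.9300, 0.8150)
v + (F/m)dt = (1.4650, -0.4500, 0.4300)
gyro term ω×Iω = (0.2548, 0.0168, 0.0936)
(τ − ω×Iω)/I = (-1.4675, -4.4200, 0.3689)
new body rate ω' = (-0.6734, 1.0790, 1.4184)
Hamilton product q⊗(0,ω) = (1.2823139, -0.0925302, -0.2047193, -1.5215775)
q + ½dt·q⊗(0,ω), renormalized = (-0.5510, -0.2320, -0.6800, -0.4246)

p' = (0.5800, -2.9300, 0.8150)
q' = (-0.5510, -0.2320, -0.6800, -0.4246)
v' = (1.4650, -0.4500, 0.4300)
ω' = (-0.6734, 1.0790, 1.4184)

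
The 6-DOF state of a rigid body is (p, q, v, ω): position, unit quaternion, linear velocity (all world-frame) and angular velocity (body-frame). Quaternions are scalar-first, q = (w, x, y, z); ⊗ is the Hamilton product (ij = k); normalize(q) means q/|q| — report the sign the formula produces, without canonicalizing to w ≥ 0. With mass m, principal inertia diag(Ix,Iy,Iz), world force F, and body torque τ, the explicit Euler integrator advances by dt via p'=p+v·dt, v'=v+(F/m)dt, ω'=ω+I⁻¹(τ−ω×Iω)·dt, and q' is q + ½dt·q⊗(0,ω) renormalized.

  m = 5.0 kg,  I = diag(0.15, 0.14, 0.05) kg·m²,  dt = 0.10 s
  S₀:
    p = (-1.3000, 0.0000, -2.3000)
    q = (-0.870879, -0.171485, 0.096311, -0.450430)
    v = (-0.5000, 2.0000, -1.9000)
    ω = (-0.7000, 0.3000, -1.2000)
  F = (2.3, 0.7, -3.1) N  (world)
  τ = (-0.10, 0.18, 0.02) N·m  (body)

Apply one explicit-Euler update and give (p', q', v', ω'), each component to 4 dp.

a = (0.4600, 0.1400, -0.6200)
new position p' = (-1.3500, 0.2000, -2.4900)
v' = v + a·dt = (-0.4540, 2.0140, -1.9620)
gyro term ω×Iω = (0.0324, 0.0840, 0.0021)
(τ − ω×Iω)/I = (-0.8827, 0.6857, 0.3580)
ω + α·dt = (-0.7883, 0.3686, -1.1642)
Hamilton product q⊗(0,ω) = (-0.6894488, 0.6291711, -0.1517447, 1.0610270)
updated quaternion q' = (-0.9031, -0.1397, 0.0885, -0.3964)

p' = (-1.3500, 0.2000, -2.4900)
q' = (-0.9031, -0.1397, 0.0885, -0.3964)
v' = (-0.4540, 2.0140, -1.9620)
ω' = (-0.7883, 0.3686, -1.1642)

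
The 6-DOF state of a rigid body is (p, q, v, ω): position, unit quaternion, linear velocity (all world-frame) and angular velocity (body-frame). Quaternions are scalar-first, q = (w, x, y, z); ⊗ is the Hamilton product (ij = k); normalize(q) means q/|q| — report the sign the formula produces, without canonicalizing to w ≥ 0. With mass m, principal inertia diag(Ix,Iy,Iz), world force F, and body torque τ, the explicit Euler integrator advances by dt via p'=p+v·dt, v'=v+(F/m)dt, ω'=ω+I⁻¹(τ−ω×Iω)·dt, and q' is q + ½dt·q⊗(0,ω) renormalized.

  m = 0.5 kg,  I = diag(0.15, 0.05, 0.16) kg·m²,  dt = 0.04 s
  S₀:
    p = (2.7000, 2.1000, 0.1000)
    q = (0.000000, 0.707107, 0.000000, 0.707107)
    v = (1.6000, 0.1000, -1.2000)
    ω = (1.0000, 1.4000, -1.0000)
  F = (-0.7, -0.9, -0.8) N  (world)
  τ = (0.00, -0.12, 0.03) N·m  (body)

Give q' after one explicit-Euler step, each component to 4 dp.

q' = (0.0000, 0.6868, 0.0283, 0.7263)

2q̇ = q⊗(0,ω) = (0.0000000, -0.9899498, 1.4142140, 0.9899498)
q' = normalize(q + ½dt·q⊗(0,ω)) = (0.0000, 0.6868, 0.0283, 0.7263)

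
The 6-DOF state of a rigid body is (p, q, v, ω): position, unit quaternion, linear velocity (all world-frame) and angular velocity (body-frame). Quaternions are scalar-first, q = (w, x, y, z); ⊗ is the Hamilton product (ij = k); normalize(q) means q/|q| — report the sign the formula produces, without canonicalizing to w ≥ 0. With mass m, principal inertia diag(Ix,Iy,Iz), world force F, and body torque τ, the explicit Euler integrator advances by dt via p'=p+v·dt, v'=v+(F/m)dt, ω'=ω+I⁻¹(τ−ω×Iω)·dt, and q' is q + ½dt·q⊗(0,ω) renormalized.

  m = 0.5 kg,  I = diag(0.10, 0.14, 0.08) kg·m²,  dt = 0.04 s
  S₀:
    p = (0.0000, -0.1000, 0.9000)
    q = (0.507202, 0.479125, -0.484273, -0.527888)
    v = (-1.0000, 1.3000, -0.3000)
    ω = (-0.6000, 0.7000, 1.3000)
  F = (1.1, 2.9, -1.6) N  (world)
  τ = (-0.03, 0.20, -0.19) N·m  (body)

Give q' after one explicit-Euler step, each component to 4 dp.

Hamilton product q⊗(0,ω) = (1.3127205, -0.5643545, 0.0489117, 0.7041863)
q + ½dt·q⊗(0,ω), renormalized = (0.5332, 0.4676, -0.4830, -0.5135)

q' = (0.5332, 0.4676, -0.4830, -0.5135)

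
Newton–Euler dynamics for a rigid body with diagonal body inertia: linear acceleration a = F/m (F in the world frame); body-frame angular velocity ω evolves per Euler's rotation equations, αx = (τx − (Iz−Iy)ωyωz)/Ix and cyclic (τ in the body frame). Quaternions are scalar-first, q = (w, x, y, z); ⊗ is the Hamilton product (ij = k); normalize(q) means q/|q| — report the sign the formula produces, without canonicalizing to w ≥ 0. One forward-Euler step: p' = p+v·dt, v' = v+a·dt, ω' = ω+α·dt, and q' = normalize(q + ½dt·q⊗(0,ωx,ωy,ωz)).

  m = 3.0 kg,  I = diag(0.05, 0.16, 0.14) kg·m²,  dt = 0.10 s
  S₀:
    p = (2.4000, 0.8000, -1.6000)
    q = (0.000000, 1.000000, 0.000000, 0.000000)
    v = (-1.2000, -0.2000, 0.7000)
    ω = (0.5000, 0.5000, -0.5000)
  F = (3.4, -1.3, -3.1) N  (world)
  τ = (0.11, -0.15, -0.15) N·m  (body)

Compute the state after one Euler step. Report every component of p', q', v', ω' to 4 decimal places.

angular accel α = (2.1000, -1.0781, -1.2679)
new body rate ω' = (0.7100, 0.3922, -0.6268)
q⊗(0,ω) = (-0.5000000, 0.0000000, 0.5000000, 0.5000000)
q + ½dt·q⊗(0,ω), renormalized = (-0.0250, 0.9991, 0.0250, 0.0250)
a = (1.1333, -0.4333, -1.0333)
p' = p + v·dt = (2.2800, 0.7800, -1.5300)
new velocity v' = (-1.0867, -0.2433, 0.5967)

p' = (2.2800, 0.7800, -1.5300)
q' = (-0.0250, 0.9991, 0.0250, 0.0250)
v' = (-1.0867, -0.2433, 0.5967)
ω' = (0.7100, 0.3922, -0.6268)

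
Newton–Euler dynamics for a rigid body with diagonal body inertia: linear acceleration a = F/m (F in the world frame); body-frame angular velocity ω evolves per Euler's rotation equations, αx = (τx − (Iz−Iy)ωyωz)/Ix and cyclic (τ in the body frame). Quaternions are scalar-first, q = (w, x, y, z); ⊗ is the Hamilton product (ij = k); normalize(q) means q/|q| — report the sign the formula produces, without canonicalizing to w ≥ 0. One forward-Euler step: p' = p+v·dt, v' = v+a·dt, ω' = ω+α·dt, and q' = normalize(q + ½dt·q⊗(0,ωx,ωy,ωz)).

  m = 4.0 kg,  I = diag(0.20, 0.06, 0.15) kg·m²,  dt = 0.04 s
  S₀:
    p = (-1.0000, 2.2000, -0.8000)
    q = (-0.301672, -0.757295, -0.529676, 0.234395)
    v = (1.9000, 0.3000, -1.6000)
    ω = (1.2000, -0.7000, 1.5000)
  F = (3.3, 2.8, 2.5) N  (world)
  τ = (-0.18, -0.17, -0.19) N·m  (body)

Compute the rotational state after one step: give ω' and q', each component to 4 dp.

gyro term ω×Iω = (-0.0945, 0.0900, 0.1176)
α = I⁻¹(τ − ω×Iω) = (-0.4275, -4.3333, -2.0507)
ω + α·dt = (1.1829, -0.8733, 1.4180)
q⊗(0,ω) = (0.1863883, -0.9924439, 1.6283869, 0.7132097)
updated quaternion q' = (-0.2977, -0.7765, -0.4967, 0.2485)

ω' = (1.1829, -0.8733, 1.4180)
q' = (-0.2977, -0.7765, -0.4967, 0.2485)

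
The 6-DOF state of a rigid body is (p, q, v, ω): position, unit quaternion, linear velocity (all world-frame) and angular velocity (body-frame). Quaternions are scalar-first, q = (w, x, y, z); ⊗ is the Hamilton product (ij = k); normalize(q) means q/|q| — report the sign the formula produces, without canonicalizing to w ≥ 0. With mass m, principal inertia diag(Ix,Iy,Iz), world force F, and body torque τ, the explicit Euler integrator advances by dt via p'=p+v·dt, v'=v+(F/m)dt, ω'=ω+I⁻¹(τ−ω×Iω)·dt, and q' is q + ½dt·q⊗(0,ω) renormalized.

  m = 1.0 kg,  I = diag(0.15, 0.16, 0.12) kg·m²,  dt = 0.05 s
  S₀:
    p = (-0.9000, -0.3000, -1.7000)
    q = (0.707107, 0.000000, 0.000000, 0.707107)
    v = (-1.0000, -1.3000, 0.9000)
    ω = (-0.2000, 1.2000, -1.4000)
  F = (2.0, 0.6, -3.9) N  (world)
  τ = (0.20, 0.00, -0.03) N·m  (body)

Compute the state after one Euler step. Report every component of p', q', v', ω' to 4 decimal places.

(τ − ω×Iω)/I = (0.8853, -0.0525, -0.2300)
new body rate ω' = (-0.1557, 1.1974, -1.4115)
Hamilton product q⊗(0,ω) = (0.9899498, -0.9899498, 0.7071070, -0.9899498)
q' = normalize(q + ½dt·q⊗(0,ω)) = (0.7311, -0.0247, 0.0177, 0.6816)
a = F/m = (2.0000, 0.6000, -3.9000)
p + v·dt = (-0.9500, -0.3650, -1.6550)
new velocity v' = (-0.9000, -1.2700, 0.7050)

p' = (-0.9500, -0.3650, -1.6550)
q' = (0.7311, -0.0247, 0.0177, 0.6816)
v' = (-0.9000, -1.2700, 0.7050)
ω' = (-0.1557, 1.1974, -1.4115)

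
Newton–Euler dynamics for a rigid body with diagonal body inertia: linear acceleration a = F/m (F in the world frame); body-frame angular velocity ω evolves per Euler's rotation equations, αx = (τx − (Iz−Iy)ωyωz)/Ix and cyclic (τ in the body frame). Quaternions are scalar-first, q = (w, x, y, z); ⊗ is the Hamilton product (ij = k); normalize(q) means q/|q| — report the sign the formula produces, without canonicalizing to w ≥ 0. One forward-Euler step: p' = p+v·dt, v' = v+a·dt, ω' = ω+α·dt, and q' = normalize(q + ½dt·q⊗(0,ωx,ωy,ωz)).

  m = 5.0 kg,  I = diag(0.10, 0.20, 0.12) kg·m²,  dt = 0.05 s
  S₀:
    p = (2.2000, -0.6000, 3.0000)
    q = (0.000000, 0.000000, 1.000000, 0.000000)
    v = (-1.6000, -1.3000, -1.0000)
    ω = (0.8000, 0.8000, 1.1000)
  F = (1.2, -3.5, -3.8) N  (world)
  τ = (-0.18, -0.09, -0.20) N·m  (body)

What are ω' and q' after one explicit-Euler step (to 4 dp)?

ω' = (0.7452, 0.7819, 0.9900)
q' = (-0.0200, 0.0275, 0.9992, -0.0200)

precession coupling ω×(Iω) = (-0.0704, -0.0176, 0.0640)
angular accel α = (-1.0960, -0.3620, -2.2000)
ω' = ω + α·dt = (0.7452, 0.7819, 0.9900)
q⊗(0,ω) = (-0.8000000, 1.1000000, 0.0000000, -0.8000000)
q + ½dt·q⊗(0,ω), renormalized = (-0.0200, 0.0275, 0.9992, -0.0200)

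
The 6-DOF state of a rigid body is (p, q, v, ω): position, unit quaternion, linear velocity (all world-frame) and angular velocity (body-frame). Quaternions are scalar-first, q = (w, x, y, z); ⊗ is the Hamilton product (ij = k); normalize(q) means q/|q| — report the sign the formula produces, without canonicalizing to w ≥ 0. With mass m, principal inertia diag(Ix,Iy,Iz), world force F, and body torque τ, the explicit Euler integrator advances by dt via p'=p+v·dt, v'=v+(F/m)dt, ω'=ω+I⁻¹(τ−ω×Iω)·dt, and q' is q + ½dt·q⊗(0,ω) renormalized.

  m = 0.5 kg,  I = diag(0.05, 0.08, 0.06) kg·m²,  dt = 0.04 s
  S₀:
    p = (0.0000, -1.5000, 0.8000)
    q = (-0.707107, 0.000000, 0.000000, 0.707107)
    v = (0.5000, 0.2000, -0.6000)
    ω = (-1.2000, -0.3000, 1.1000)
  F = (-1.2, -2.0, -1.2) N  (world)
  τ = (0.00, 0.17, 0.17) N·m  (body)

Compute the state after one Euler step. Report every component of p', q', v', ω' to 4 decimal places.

linear accel F/m = (-2.4000, -4.0000, -2.4000)
new position p' = (0.0200, -1.4920, 0.7760)
v + (F/m)dt = (0.4040, 0.0400, -0.6960)
gyro term ω×Iω = (0.0066, 0.0132, 0.0108)
(τ − ω×Iω)/I = (-0.1320, 1.9600, 2.6533)
ω + α·dt = (-1.2053, -0.2216, 1.2061)
Hamilton product q⊗(0,ω) = (-0.7778177, 1.0606605, -0.6363963, -0.7778177)
updated quaternion q' = (-0.7223, 0.0212, -0.0127, 0.6912)

p' = (0.0200, -1.4920, 0.7760)
q' = (-0.7223, 0.0212, -0.0127, 0.6912)
v' = (0.4040, 0.0400, -0.6960)
ω' = (-1.2053, -0.2216, 1.2061)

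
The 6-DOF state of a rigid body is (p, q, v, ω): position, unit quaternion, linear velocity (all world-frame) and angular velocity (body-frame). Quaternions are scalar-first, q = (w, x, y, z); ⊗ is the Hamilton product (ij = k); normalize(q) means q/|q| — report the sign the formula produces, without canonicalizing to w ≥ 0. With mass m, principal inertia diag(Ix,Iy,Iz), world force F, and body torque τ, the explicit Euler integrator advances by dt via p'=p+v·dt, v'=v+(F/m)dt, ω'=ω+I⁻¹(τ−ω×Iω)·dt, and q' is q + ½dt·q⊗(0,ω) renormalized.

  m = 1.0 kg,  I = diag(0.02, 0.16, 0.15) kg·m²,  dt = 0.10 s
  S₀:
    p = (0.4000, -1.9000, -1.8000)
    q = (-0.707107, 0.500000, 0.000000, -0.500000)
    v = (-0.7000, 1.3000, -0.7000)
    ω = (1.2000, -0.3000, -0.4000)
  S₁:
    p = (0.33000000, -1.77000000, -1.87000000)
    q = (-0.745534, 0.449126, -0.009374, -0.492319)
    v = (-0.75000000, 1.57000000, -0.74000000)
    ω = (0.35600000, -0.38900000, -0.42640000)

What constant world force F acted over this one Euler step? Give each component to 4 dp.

Δv = v₁−v₀ = (-0.05000000, 0.27000000, -0.04000000)
applied force F = (-0.5000, 2.7000, -0.4000)

F = (-0.5000, 2.7000, -0.4000)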